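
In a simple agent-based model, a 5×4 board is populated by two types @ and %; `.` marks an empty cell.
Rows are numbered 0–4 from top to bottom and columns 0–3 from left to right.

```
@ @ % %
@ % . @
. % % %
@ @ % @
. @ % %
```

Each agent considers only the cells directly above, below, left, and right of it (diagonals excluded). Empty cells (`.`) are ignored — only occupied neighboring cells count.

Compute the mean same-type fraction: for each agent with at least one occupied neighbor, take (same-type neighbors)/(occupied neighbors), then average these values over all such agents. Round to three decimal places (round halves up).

0.520

Row 0: (0,0)@ 2/2 · (0,1)@ 1/3 · (0,2)% 1/2 · (0,3)% 1/2
Row 1: (1,0)@ 1/2 · (1,1)% 1/3 · (1,3)@ 0/2
Row 2: (2,1)% 2/3 · (2,2)% 3/3 · (2,3)% 1/3
Row 3: (3,0)@ 1/1 · (3,1)@ 2/4 · (3,2)% 2/4 · (3,3)@ 0/3
Row 4: (4,1)@ 1/2 · (4,2)% 2/3 · (4,3)% 1/2
Sum over 17 agents: 2/2 + 1/3 + 1/2 + 1/2 + 1/2 + 1/3 + 0/2 + 2/3 + 3/3 + 1/3 + 1/1 + 2/4 + 2/4 + 0/3 + 1/2 + 2/3 + 1/2 = 53/6; mean = 53/6 ÷ 17 = 53/102 = 0.519607… → 0.520.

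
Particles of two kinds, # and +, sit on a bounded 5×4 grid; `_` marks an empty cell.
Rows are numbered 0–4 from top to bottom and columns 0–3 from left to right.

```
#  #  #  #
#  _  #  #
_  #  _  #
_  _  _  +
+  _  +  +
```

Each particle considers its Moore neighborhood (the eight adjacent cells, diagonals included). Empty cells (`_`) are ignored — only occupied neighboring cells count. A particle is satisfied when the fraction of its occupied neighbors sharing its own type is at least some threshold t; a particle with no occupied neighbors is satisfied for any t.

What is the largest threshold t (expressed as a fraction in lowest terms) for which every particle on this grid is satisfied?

2/3

(0,0)# 2/2
(0,1)# 4/4
(0,2)# 4/4
(0,3)# 3/3
(1,0)# 3/3
(1,2)# 6/6
(1,3)# 4/4
(2,1)# 2/2
(2,3)# 2/3
(3,3)+ 2/3
(4,0)+ — no occupied neighbors
(4,2)+ 2/2
(4,3)+ 2/2
The smallest same-type fraction is 2/3 at (2,3), which reduces to 2/3. Any threshold above that leaves this particle unsatisfied.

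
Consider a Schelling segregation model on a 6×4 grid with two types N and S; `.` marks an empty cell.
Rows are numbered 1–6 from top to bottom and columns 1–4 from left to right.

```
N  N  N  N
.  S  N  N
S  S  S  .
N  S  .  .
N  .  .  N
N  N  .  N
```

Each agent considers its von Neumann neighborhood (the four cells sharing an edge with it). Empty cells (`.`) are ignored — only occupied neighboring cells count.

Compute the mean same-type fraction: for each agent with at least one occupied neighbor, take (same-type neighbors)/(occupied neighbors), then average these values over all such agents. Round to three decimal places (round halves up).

Row 1: (1,1)N 1/1 · (1,2)N 2/3 · (1,3)N 3/3 · (1,4)N 2/2
Row 2: (2,2)S 1/3 · (2,3)N 2/4 · (2,4)N 2/2
Row 3: (3,1)S 1/2 · (3,2)S 4/4 · (3,3)S 1/2
Row 4: (4,1)N 1/3 · (4,2)S 1/2
Row 5: (5,1)N 2/2 · (5,4)N 1/1
Row 6: (6,1)N 2/2 · (6,2)N 1/1 · (6,4)N 1/1
Sum over 17 agents: 1/1 + 2/3 + 3/3 + 2/2 + 1/3 + 2/4 + 2/2 + 1/2 + 4/4 + 1/2 + 1/3 + 1/2 + 2/2 + 1/1 + 2/2 + 1/1 + 1/1 = 40/3; mean = 40/3 ÷ 17 = 40/51 = 0.784313… → 0.784.

0.784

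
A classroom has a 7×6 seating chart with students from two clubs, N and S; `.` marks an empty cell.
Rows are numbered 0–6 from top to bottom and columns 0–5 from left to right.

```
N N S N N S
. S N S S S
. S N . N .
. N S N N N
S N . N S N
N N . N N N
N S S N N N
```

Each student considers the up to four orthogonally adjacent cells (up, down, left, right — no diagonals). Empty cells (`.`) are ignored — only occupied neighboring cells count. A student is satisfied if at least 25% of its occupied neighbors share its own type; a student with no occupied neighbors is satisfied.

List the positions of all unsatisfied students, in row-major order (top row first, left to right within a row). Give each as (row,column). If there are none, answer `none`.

(0,0)N 1/1 ok
(0,1)N 1/3 ok
(0,2)S 0/3 unhappy
(0,3)N 1/3 ok
(0,4)N 1/3 ok
(0,5)S 1/2 ok
(1,1)S 1/3 ok
(1,2)N 1/4 ok
(1,3)S 1/3 ok
(1,4)S 2/4 ok
(1,5)S 2/2 ok
(2,1)S 1/3 ok
(2,2)N 1/3 ok
(2,4)N 1/2 ok
(3,1)N 1/3 ok
(3,2)S 0/3 unhappy
(3,3)N 2/3 ok
(3,4)N 3/4 ok
(3,5)N 2/2 ok
(4,0)S 0/2 unhappy
(4,1)N 2/3 ok
(4,3)N 2/3 ok
(4,4)S 0/4 unhappy
(4,5)N 2/3 ok
(5,0)N 2/3 ok
(5,1)N 2/3 ok
(5,3)N 3/3 ok
(5,4)N 3/4 ok
(5,5)N 3/3 ok
(6,0)N 1/2 ok
(6,1)S 1/3 ok
(6,2)S 1/2 ok
(6,3)N 2/3 ok
(6,4)N 3/3 ok
(6,5)N 2/2 ok

(0,2), (3,2), (4,0), (4,4)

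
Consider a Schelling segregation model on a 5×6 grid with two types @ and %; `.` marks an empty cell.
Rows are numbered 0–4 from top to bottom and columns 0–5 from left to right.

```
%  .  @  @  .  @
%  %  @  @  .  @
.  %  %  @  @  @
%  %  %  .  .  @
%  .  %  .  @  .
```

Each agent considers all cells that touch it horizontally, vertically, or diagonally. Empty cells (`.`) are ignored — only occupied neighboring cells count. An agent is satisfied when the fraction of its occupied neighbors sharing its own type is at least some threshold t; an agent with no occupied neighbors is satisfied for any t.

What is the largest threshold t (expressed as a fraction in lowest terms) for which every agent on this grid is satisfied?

4/7

Row 0: (0,0)% 2/2 · (0,2)@ 3/4 · (0,3)@ 3/3 · (0,5)@ 1/1
Row 1: (1,0)% 3/3 · (1,1)% 4/6 · (1,2)@ 4/7 · (1,3)@ 5/6 · (1,5)@ 3/3
Row 2: (2,1)% 6/7 · (2,2)% 4/7 · (2,3)@ 3/5 · (2,4)@ 5/5 · (2,5)@ 3/3
Row 3: (3,0)% 3/3 · (3,1)% 6/6 · (3,2)% 4/5 · (3,5)@ 3/3
Row 4: (4,0)% 2/2 · (4,2)% 2/2 · (4,4)@ 1/1
The smallest same-type fraction is 4/7 at (1,2), which reduces to 4/7. Any threshold above that leaves this agent unsatisfied.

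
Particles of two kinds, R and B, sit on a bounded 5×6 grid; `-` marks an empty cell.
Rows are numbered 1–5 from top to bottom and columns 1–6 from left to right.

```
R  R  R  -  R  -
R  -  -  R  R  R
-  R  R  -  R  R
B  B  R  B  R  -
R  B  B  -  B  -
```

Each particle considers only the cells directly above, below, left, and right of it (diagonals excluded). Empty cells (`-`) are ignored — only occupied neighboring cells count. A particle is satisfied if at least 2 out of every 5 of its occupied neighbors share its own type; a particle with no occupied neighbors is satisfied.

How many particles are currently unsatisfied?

5

(1,1)R 2/2 ✓
(1,2)R 2/2 ✓
(1,3)R 1/1 ✓
(1,5)R 1/1 ✓
(2,1)R 1/1 ✓
(2,4)R 1/1 ✓
(2,5)R 4/4 ✓
(2,6)R 2/2 ✓
(3,2)R 1/2 ✓
(3,3)R 2/2 ✓
(3,5)R 3/3 ✓
(3,6)R 2/2 ✓
(4,1)B 1/2 ✓
(4,2)B 2/4 ✓
(4,3)R 1/4 ✗
(4,4)B 0/2 ✗
(4,5)R 1/3 ✗
(5,1)R 0/2 ✗
(5,2)B 2/3 ✓
(5,3)B 1/2 ✓
(5,5)B 0/1 ✗
Unsatisfied: (4,3), (4,4), (4,5), (5,1), (5,5) — 5 in total.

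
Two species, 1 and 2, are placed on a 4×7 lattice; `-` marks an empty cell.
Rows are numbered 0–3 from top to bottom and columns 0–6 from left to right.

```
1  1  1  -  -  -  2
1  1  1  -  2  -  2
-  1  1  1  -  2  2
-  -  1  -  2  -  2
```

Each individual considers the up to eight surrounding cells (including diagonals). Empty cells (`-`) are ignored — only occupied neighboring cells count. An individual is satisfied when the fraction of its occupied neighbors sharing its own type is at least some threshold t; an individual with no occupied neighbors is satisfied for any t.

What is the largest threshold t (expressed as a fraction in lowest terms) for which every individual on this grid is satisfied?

(0,0)1 3/3
(0,1)1 5/5
(0,2)1 3/3
(0,6)2 1/1
(1,0)1 4/4
(1,1)1 7/7
(1,2)1 6/6
(1,4)2 1/2
(1,6)2 3/3
(2,1)1 5/5
(2,2)1 5/5
(2,3)1 3/5
(2,5)2 5/5
(2,6)2 3/3
(3,2)1 3/3
(3,4)2 1/2
(3,6)2 2/2
The smallest same-type fraction is 1/2 at (1,4), which reduces to 1/2. Any threshold above that leaves this individual unsatisfied.

1/2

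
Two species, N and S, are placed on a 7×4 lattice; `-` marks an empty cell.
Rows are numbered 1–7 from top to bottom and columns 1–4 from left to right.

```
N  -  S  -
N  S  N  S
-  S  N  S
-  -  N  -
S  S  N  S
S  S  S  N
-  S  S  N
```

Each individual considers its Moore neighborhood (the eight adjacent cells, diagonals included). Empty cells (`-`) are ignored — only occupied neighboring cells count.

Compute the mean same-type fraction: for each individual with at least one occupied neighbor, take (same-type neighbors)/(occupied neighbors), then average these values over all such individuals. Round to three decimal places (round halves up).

Row 1: (1,1)N 1/2 · (1,3)S 2/3
Row 2: (2,1)N 1/3 · (2,2)S 2/6 · (2,3)N 1/6 · (2,4)S 2/4
Row 3: (3,2)S 1/5 · (3,3)N 2/6 · (3,4)S 1/4
Row 4: (4,3)N 2/6
Row 5: (5,1)S 3/3 · (5,2)S 4/6 · (5,3)N 2/6 · (5,4)S 1/4
Row 6: (6,1)S 4/4 · (6,2)S 6/7 · (6,3)S 5/8 · (6,4)N 2/5
Row 7: (7,2)S 4/4 · (7,3)S 3/5 · (7,4)N 1/3
Sum over 21 individuals: 1/2 + 2/3 + 1/3 + 2/6 + 1/6 + 2/4 + 1/5 + 2/6 + 1/4 + 2/6 + 3/3 + 4/6 + 2/6 + 1/4 + 4/4 + 6/7 + 5/8 + 2/5 + 4/4 + 3/5 + 1/3 = 2991/280; mean = 2991/280 ÷ 21 = 997/1960 = 0.508673… → 0.509.

0.509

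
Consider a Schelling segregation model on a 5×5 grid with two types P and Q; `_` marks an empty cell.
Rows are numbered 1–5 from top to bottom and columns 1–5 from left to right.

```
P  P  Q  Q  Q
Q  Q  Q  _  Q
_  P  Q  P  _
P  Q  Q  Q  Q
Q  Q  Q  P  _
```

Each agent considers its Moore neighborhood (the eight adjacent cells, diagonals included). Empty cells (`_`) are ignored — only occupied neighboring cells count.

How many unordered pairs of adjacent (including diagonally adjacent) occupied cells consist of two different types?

Scan each occupied cell's neighbors to the right and below (and the two forward diagonals) so each pair is counted once.
From row 1: 6 unlike of 14 pairs (running 6/14).
From row 2: 5 unlike of 9 pairs (running 11/23).
From row 3: 7 unlike of 11 pairs (running 18/34).
From row 4: 6 unlike of 15 pairs (running 24/49).
From row 5: 1 unlike of 3 pairs (running 25/52).
Total adjacent occupied pairs: 52; unlike-type pairs: 25.

25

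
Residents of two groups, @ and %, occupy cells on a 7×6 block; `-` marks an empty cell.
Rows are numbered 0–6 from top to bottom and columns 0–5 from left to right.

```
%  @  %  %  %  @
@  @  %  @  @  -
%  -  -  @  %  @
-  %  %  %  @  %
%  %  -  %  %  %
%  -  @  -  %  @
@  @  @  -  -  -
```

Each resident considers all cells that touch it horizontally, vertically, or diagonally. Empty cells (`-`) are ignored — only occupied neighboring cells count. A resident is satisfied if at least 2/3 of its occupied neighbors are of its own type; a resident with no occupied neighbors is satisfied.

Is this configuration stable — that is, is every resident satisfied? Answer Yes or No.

No

Row 0: (0,0)% 0/3 not · (0,1)@ 2/5 not · (0,2)% 2/5 not · (0,3)% 3/5 not · (0,4)% 1/4 not · (0,5)@ 1/2 not
Row 1: (1,0)@ 2/4 not · (1,1)@ 2/6 not · (1,2)% 2/6 not · (1,3)@ 2/7 not · (1,4)@ 4/7 not
Row 2: (2,0)% 1/3 not · (2,3)@ 3/7 not · (2,4)% 2/7 not · (2,5)@ 2/4 not
Row 3: (3,1)% 4/4 satisfied · (3,2)% 4/5 satisfied · (3,3)% 4/6 satisfied · (3,4)@ 2/8 not · (3,5)% 3/5 not
Row 4: (4,0)% 3/3 satisfied · (4,1)% 4/5 satisfied · (4,3)% 4/6 satisfied · (4,4)% 5/7 satisfied · (4,5)% 3/5 not
Row 5: (5,0)% 2/4 not · (5,2)@ 2/4 not · (5,4)% 3/4 satisfied · (5,5)@ 0/3 not
Row 6: (6,0)@ 1/2 not · (6,1)@ 3/4 satisfied · (6,2)@ 2/2 satisfied
For instance (0,0) has only 0/3 same-type neighbors, below 2/3.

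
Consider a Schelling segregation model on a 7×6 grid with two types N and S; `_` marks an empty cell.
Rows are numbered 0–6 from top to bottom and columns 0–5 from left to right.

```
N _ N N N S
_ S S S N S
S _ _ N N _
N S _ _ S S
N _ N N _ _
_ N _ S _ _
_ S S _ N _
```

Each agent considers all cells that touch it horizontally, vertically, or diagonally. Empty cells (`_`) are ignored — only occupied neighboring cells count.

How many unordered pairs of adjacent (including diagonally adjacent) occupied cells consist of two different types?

Scan each occupied cell's neighbors to the right and below (and the two forward diagonals) so each pair is counted once.
From row 0: 10 unlike of 15 pairs (running 10/15).
From row 1: 6 unlike of 11 pairs (running 16/26).
From row 2: 4 unlike of 6 pairs (running 20/32).
From row 3: 4 unlike of 6 pairs (running 24/38).
From row 4: 2 unlike of 5 pairs (running 26/43).
From row 5: 3 unlike of 4 pairs (running 29/47).
From row 6: 0 unlike of 1 pairs (running 29/48).
Total adjacent occupied pairs: 48; unlike-type pairs: 29.

29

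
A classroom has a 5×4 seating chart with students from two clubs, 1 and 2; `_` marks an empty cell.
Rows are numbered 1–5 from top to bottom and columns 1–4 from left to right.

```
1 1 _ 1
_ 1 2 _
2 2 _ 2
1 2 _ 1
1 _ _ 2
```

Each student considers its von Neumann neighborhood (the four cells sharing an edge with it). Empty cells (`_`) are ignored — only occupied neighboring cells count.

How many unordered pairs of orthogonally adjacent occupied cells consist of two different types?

6

Scan each occupied cell's neighbors to the right and below so each pair is counted once.
From row 1: 0 unlike of 2 pairs (running 0/2).
From row 2: 2 unlike of 2 pairs (running 2/4).
From row 3: 2 unlike of 4 pairs (running 4/8).
From row 4: 2 unlike of 3 pairs (running 6/11).
Total adjacent occupied pairs: 11; unlike-type pairs: 6.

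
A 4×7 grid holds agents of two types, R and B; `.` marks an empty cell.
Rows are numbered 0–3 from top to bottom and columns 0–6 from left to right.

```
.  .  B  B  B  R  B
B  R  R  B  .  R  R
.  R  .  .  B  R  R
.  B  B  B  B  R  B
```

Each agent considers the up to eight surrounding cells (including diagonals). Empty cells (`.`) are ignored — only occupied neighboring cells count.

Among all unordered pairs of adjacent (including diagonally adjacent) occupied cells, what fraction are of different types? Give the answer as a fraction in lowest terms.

Scan each occupied cell's neighbors to the right and below (and the two forward diagonals) so each pair is counted once.
From row 0: 8 unlike of 15 pairs (running 8/15).
From row 1: 4 unlike of 13 pairs (running 12/28).
From row 2: 7 unlike of 12 pairs (running 19/40).
From row 3: 2 unlike of 5 pairs (running 21/45).
Total adjacent occupied pairs: 45; unlike-type pairs: 21.
21/45 reduces to 7/15.

7/15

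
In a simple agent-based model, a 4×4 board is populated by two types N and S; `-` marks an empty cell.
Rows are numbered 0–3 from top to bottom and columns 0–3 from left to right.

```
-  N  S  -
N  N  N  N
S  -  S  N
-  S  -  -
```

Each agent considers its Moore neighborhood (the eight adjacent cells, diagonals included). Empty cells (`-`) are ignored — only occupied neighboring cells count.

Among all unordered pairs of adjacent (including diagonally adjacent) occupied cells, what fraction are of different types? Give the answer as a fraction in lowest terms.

1/2

Scan each occupied cell's neighbors to the right and below (and the two forward diagonals) so each pair is counted once.
Row 0: N(0,1)–S(0,2)≠ N(0,1)–N(1,1)= N(0,1)–N(1,2)= N(0,1)–N(1,0)= S(0,2)–N(1,2)≠ S(0,2)–N(1,3)≠ S(0,2)–N(1,1)≠  → 4/7 unlike.
Row 1: N(1,0)–N(1,1)= N(1,0)–S(2,0)≠ N(1,1)–N(1,2)= N(1,1)–S(2,2)≠ N(1,1)–S(2,0)≠ N(1,2)–N(1,3)= N(1,2)–S(2,2)≠ N(1,2)–N(2,3)= N(1,3)–N(2,3)= N(1,3)–S(2,2)≠  → 5/10 unlike.
Row 2: S(2,0)–S(3,1)= S(2,2)–N(2,3)≠ S(2,2)–S(3,1)=  → 1/3 unlike.
Total adjacent occupied pairs: 20; unlike-type pairs: 10.
10/20 reduces to 1/2.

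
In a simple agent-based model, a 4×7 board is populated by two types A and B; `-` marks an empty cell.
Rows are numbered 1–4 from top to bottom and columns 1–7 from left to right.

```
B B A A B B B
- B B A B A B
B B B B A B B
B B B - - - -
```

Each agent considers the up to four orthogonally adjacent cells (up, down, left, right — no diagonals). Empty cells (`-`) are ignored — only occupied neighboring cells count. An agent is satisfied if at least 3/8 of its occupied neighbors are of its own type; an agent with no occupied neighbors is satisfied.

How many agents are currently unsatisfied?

Row 1: (1,1)B 1/1 ✓ · (1,2)B 2/3 ✓ · (1,3)A 1/3 ✗ · (1,4)A 2/3 ✓ · (1,5)B 2/3 ✓ · (1,6)B 2/3 ✓ · (1,7)B 2/2 ✓
Row 2: (2,2)B 3/3 ✓ · (2,3)B 2/4 ✓ · (2,4)A 1/4 ✗ · (2,5)B 1/4 ✗ · (2,6)A 0/4 ✗ · (2,7)B 2/3 ✓
Row 3: (3,1)B 2/2 ✓ · (3,2)B 4/4 ✓ · (3,3)B 4/4 ✓ · (3,4)B 1/3 ✗ · (3,5)A 0/3 ✗ · (3,6)B 1/3 ✗ · (3,7)B 2/2 ✓
Row 4: (4,1)B 2/2 ✓ · (4,2)B 3/3 ✓ · (4,3)B 2/2 ✓
Unsatisfied: (1,3), (2,4), (2,5), (2,6), (3,4), (3,5), (3,6) — 7 in total.

7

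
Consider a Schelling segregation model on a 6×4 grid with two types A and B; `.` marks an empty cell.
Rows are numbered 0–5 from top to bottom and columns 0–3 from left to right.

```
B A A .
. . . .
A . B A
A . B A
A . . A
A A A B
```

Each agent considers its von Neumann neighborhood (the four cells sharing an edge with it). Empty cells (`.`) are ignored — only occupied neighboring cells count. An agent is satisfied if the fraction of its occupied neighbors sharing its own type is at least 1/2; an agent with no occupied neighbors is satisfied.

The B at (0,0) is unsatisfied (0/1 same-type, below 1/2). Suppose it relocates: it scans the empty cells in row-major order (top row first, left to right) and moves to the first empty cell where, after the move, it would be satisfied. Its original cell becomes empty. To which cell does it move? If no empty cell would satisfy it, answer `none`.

(1,2)

Vacating (0,0). Empty cells in order:
  (0,3): 0/1 same-type → still unsatisfied.
  (1,0): 0/1 same-type → still unsatisfied.
  (1,1): 0/1 same-type → still unsatisfied.
  (1,2): 1/2 same-type → satisfied — stop here.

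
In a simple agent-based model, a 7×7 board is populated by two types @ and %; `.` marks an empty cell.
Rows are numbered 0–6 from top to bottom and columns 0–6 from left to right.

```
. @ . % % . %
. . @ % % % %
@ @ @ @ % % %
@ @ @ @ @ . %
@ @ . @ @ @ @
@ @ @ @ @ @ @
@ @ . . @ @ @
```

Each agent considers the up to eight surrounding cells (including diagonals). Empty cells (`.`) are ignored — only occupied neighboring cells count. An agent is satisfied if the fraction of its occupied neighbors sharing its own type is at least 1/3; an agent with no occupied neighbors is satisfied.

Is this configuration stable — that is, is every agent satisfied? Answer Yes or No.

Row 0: (0,1)@ 1/1 ok · (0,3)% 3/4 ok · (0,4)% 4/4 ok · (0,6)% 2/2 ok
Row 1: (1,2)@ 4/6 ok · (1,3)% 4/7 ok · (1,4)% 6/7 ok · (1,5)% 7/7 ok · (1,6)% 4/4 ok
Row 2: (2,0)@ 3/3 ok · (2,1)@ 6/6 ok · (2,2)@ 6/7 ok · (2,3)@ 5/8 ok · (2,4)% 4/7 ok · (2,5)% 6/7 ok · (2,6)% 4/4 ok
Row 3: (3,0)@ 5/5 ok · (3,1)@ 7/7 ok · (3,2)@ 7/7 ok · (3,3)@ 6/7 ok · (3,4)@ 5/7 ok · (3,6)% 2/4 ok
Row 4: (4,0)@ 5/5 ok · (4,1)@ 7/7 ok · (4,3)@ 7/7 ok · (4,4)@ 7/7 ok · (4,5)@ 6/7 ok · (4,6)@ 3/4 ok
Row 5: (5,0)@ 5/5 ok · (5,1)@ 6/6 ok · (5,2)@ 5/5 ok · (5,3)@ 5/5 ok · (5,4)@ 7/7 ok · (5,5)@ 8/8 ok · (5,6)@ 5/5 ok
Row 6: (6,0)@ 3/3 ok · (6,1)@ 4/4 ok · (6,4)@ 4/4 ok · (6,5)@ 5/5 ok · (6,6)@ 3/3 ok
All meet the threshold, so the configuration is stable.

Yes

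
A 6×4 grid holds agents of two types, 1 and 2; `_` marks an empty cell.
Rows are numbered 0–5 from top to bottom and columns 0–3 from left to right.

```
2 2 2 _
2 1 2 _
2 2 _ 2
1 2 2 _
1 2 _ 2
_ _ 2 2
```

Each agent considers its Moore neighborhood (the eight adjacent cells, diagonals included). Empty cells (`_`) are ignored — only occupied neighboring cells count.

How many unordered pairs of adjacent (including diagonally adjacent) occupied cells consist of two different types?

13

Scan each occupied cell's neighbors to the right and below (and the two forward diagonals) so each pair is counted once.
Row 0: 2(0,0)–2(0,1)= 2(0,0)–2(1,0)= 2(0,0)–1(1,1)≠ 2(0,1)–2(0,2)= 2(0,1)–1(1,1)≠ 2(0,1)–2(1,2)= 2(0,1)–2(1,0)= 2(0,2)–2(1,2)= 2(0,2)–1(1,1)≠  → 3/9 unlike.
Row 1: 2(1,0)–1(1,1)≠ 2(1,0)–2(2,0)= 2(1,0)–2(2,1)= 1(1,1)–2(1,2)≠ 1(1,1)–2(2,1)≠ 1(1,1)–2(2,0)≠ 2(1,2)–2(2,3)= 2(1,2)–2(2,1)=  → 4/8 unlike.
Row 2: 2(2,0)–2(2,1)= 2(2,0)–1(3,0)≠ 2(2,0)–2(3,1)= 2(2,1)–2(3,1)= 2(2,1)–2(3,2)= 2(2,1)–1(3,0)≠ 2(2,3)–2(3,2)=  → 2/7 unlike.
Row 3: 1(3,0)–2(3,1)≠ 1(3,0)–1(4,0)= 1(3,0)–2(4,1)≠ 2(3,1)–2(3,2)= 2(3,1)–2(4,1)= 2(3,1)–1(4,0)≠ 2(3,2)–2(4,3)= 2(3,2)–2(4,1)=  → 3/8 unlike.
Row 4: 1(4,0)–2(4,1)≠ 2(4,1)–2(5,2)= 2(4,3)–2(5,3)= 2(4,3)–2(5,2)=  → 1/4 unlike.
Row 5: 2(5,2)–2(5,3)=  → 0/1 unlike.
Total adjacent occupied pairs: 37; unlike-type pairs: 13.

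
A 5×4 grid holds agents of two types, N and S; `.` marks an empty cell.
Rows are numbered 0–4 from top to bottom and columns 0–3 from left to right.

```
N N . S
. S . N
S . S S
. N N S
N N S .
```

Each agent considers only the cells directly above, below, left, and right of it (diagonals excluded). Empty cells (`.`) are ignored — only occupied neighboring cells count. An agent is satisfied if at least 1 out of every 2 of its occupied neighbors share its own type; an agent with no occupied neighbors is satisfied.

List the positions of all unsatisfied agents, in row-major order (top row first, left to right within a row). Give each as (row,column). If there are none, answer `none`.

(0,0)N 1/1 satisfied
(0,1)N 1/2 satisfied
(0,3)S 0/1 not
(1,1)S 0/1 not
(1,3)N 0/2 not
(2,0)S 0/0 satisfied
(2,2)S 1/2 satisfied
(2,3)S 2/3 satisfied
(3,1)N 2/2 satisfied
(3,2)N 1/4 not
(3,3)S 1/2 satisfied
(4,0)N 1/1 satisfied
(4,1)N 2/3 satisfied
(4,2)S 0/2 not

(0,3), (1,1), (1,3), (3,2), (4,2)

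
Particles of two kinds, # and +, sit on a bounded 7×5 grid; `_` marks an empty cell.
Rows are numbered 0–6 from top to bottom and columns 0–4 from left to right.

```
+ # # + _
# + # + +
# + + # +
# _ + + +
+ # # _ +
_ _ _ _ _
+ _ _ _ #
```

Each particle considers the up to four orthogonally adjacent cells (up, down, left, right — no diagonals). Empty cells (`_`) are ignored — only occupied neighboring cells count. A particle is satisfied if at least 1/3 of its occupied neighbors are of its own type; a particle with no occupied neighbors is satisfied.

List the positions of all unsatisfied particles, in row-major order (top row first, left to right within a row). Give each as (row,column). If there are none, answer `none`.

(0,0)+ 0/2 unhappy
(0,1)# 1/3 ok
(0,2)# 2/3 ok
(0,3)+ 1/2 ok
(1,0)# 1/3 ok
(1,1)+ 1/4 unhappy
(1,2)# 1/4 unhappy
(1,3)+ 2/4 ok
(1,4)+ 2/2 ok
(2,0)# 2/3 ok
(2,1)+ 2/3 ok
(2,2)+ 2/4 ok
(2,3)# 0/4 unhappy
(2,4)+ 2/3 ok
(3,0)# 1/2 ok
(3,2)+ 2/3 ok
(3,3)+ 2/3 ok
(3,4)+ 3/3 ok
(4,0)+ 0/2 unhappy
(4,1)# 1/2 ok
(4,2)# 1/2 ok
(4,4)+ 1/1 ok
(6,0)+ 0/0 ok
(6,4)# 0/0 ok

(0,0), (1,1), (1,2), (2,3), (4,0)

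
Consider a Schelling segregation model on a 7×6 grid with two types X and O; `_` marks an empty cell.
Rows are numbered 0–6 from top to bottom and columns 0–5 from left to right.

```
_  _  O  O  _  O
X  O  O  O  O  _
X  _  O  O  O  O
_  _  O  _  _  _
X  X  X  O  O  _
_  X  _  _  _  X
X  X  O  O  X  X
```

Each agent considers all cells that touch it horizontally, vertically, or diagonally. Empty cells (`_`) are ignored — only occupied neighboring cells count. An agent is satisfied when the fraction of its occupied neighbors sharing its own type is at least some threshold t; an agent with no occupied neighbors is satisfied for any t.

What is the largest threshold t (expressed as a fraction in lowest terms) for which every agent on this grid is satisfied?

Row 0: (0,2)O 4/4 · (0,3)O 4/4 · (0,5)O 1/1
Row 1: (1,0)X 1/2 · (1,1)O 3/5 · (1,2)O 6/6 · (1,3)O 7/7 · (1,4)O 6/6
Row 2: (2,0)X 1/2 · (2,2)O 5/5 · (2,3)O 6/6 · (2,4)O 4/4 · (2,5)O 2/2
Row 3: (3,2)O 3/5
Row 4: (4,0)X 2/2 · (4,1)X 3/4 · (4,2)X 2/4 · (4,3)O 2/3 · (4,4)O 1/2
Row 5: (5,1)X 5/6 · (5,5)X 2/3
Row 6: (6,0)X 2/2 · (6,1)X 2/3 · (6,2)O 1/3 · (6,3)O 1/2 · (6,4)X 2/3 · (6,5)X 2/2
The smallest same-type fraction is 1/3 at (6,2), which reduces to 1/3. Any threshold above that leaves this agent unsatisfied.

1/3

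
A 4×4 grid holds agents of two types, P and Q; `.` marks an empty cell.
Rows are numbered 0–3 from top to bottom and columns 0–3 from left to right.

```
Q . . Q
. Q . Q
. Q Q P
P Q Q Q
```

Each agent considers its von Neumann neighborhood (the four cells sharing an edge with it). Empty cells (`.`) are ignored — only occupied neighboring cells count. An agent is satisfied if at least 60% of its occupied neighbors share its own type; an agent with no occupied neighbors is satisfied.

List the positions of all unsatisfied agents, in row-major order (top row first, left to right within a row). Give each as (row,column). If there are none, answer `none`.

(0,0)Q 0/0 ok
(0,3)Q 1/1 ok
(1,1)Q 1/1 ok
(1,3)Q 1/2 unhappy
(2,1)Q 3/3 ok
(2,2)Q 2/3 ok
(2,3)P 0/3 unhappy
(3,0)P 0/1 unhappy
(3,1)Q 2/3 ok
(3,2)Q 3/3 ok
(3,3)Q 1/2 unhappy

(1,3), (2,3), (3,0), (3,3)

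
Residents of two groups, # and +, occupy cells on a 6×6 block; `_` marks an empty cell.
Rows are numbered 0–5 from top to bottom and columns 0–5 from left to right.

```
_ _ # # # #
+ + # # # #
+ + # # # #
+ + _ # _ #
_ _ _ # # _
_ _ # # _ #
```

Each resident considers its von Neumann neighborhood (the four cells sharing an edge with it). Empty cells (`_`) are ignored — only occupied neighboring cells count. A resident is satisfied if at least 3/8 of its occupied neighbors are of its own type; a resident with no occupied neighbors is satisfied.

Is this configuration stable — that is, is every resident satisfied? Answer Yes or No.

Yes

Row 0: (0,2)# 2/2 ✓ · (0,3)# 3/3 ✓ · (0,4)# 3/3 ✓ · (0,5)# 2/2 ✓
Row 1: (1,0)+ 2/2 ✓ · (1,1)+ 2/3 ✓ · (1,2)# 3/4 ✓ · (1,3)# 4/4 ✓ · (1,4)# 4/4 ✓ · (1,5)# 3/3 ✓
Row 2: (2,0)+ 3/3 ✓ · (2,1)+ 3/4 ✓ · (2,2)# 2/3 ✓ · (2,3)# 4/4 ✓ · (2,4)# 3/3 ✓ · (2,5)# 3/3 ✓
Row 3: (3,0)+ 2/2 ✓ · (3,1)+ 2/2 ✓ · (3,3)# 2/2 ✓ · (3,5)# 1/1 ✓
Row 4: (4,3)# 3/3 ✓ · (4,4)# 1/1 ✓
Row 5: (5,2)# 1/1 ✓ · (5,3)# 2/2 ✓ · (5,5)# 0/0 ✓
All meet the threshold, so the configuration is stable.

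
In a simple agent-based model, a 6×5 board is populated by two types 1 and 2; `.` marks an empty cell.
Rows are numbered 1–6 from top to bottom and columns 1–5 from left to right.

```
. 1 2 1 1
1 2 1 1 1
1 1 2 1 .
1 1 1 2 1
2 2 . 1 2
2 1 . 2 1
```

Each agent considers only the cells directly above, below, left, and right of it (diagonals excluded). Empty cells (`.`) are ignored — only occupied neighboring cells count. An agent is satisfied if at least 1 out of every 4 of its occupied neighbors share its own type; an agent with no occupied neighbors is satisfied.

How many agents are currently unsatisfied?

(1,2)1 0/2 not
(1,3)2 0/3 not
(1,4)1 2/3 satisfied
(1,5)1 2/2 satisfied
(2,1)1 1/2 satisfied
(2,2)2 0/4 not
(2,3)1 1/4 satisfied
(2,4)1 4/4 satisfied
(2,5)1 2/2 satisfied
(3,1)1 3/3 satisfied
(3,2)1 2/4 satisfied
(3,3)2 0/4 not
(3,4)1 1/3 satisfied
(4,1)1 2/3 satisfied
(4,2)1 3/4 satisfied
(4,3)1 1/3 satisfied
(4,4)2 0/4 not
(4,5)1 0/2 not
(5,1)2 2/3 satisfied
(5,2)2 1/3 satisfied
(5,4)1 0/3 not
(5,5)2 0/3 not
(6,1)2 1/2 satisfied
(6,2)1 0/2 not
(6,4)2 0/2 not
(6,5)1 0/2 not
Unsatisfied: (1,2), (1,3), (2,2), (3,3), (4,4), (4,5), (5,4), (5,5), (6,2), (6,4), (6,5) — 11 in total.

11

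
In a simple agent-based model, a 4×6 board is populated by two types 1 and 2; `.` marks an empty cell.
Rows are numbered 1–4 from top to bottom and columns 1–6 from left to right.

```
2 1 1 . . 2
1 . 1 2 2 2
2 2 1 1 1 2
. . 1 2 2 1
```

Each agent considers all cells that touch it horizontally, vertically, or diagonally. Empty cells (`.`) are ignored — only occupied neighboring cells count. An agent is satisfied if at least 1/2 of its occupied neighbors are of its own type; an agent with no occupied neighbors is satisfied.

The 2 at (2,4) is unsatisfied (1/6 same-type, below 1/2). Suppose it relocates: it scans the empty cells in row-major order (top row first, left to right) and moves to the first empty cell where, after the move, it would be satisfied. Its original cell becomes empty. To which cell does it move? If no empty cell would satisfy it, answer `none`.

Vacating (2,4). Empty cells in order:
  (1,4): 1/3 same-type → still unsatisfied.
  (1,5): 3/3 same-type → satisfied — stop here.

(1,5)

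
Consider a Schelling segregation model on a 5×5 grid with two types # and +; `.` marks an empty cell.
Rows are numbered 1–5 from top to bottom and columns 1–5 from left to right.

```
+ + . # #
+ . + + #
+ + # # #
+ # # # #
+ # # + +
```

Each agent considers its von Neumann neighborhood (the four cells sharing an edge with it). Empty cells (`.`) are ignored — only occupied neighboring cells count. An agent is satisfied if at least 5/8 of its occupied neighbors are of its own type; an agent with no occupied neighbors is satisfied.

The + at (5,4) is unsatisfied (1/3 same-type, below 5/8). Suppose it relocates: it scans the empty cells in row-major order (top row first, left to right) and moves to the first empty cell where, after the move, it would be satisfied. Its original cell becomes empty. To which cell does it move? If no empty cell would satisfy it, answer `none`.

(1,3)

Vacating (5,4). Empty cells in order:
  (1,3): 2/3 same-type → satisfied — stop here.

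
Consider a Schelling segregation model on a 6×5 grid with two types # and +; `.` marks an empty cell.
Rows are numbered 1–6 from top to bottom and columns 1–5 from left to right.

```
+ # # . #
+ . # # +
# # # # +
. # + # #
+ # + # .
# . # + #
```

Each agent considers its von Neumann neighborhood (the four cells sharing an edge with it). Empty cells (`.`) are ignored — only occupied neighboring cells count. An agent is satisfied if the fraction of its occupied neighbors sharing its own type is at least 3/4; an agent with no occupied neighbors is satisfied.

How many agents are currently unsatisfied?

19

Row 1: (1,1)+ 1/2 not · (1,2)# 1/2 not · (1,3)# 2/2 satisfied · (1,5)# 0/1 not
Row 2: (2,1)+ 1/2 not · (2,3)# 3/3 satisfied · (2,4)# 2/3 not · (2,5)+ 1/3 not
Row 3: (3,1)# 1/2 not · (3,2)# 3/3 satisfied · (3,3)# 3/4 satisfied · (3,4)# 3/4 satisfied · (3,5)+ 1/3 not
Row 4: (4,2)# 2/3 not · (4,3)+ 1/4 not · (4,4)# 3/4 satisfied · (4,5)# 1/2 not
Row 5: (5,1)+ 0/2 not · (5,2)# 1/3 not · (5,3)+ 1/4 not · (5,4)# 1/3 not
Row 6: (6,1)# 0/1 not · (6,3)# 0/2 not · (6,4)+ 0/3 not · (6,5)# 0/1 not
Unsatisfied: (1,1), (1,2), (1,5), (2,1), (2,4), (2,5), (3,1), (3,5), (4,2), (4,3), (4,5), (5,1), (5,2), (5,3), (5,4), (6,1), (6,3), (6,4), (6,5) — 19 in total.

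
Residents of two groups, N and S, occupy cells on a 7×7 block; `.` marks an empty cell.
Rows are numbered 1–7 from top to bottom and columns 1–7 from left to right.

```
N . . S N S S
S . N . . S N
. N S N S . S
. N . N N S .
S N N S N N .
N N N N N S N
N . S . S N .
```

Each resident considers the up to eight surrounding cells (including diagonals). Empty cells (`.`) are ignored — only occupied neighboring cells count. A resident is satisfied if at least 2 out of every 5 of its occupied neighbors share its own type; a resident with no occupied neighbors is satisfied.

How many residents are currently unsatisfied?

11

(1,1)N 0/1 not
(1,4)S 0/2 not
(1,5)N 0/3 not
(1,6)S 2/4 satisfied
(1,7)S 2/3 satisfied
(2,1)S 0/2 not
(2,3)N 2/4 satisfied
(2,6)S 4/6 satisfied
(2,7)N 0/4 not
(3,2)N 2/4 satisfied
(3,3)S 0/5 not
(3,4)N 3/5 satisfied
(3,5)S 2/5 satisfied
(3,7)S 2/3 satisfied
(4,2)N 3/5 satisfied
(4,4)N 4/7 satisfied
(4,5)N 4/7 satisfied
(4,6)S 2/5 satisfied
(5,1)S 0/4 not
(5,2)N 5/6 satisfied
(5,3)N 6/7 satisfied
(5,4)S 0/7 not
(5,5)N 5/8 satisfied
(5,6)N 4/6 satisfied
(6,1)N 3/4 satisfied
(6,2)N 5/7 satisfied
(6,3)N 4/6 satisfied
(6,4)N 4/7 satisfied
(6,5)N 4/7 satisfied
(6,6)S 1/6 not
(6,7)N 2/3 satisfied
(7,1)N 2/2 satisfied
(7,3)S 0/3 not
(7,5)S 1/4 not
(7,6)N 2/4 satisfied
Unsatisfied: (1,1), (1,4), (1,5), (2,1), (2,7), (3,3), (5,1), (5,4), (6,6), (7,3), (7,5) — 11 in total.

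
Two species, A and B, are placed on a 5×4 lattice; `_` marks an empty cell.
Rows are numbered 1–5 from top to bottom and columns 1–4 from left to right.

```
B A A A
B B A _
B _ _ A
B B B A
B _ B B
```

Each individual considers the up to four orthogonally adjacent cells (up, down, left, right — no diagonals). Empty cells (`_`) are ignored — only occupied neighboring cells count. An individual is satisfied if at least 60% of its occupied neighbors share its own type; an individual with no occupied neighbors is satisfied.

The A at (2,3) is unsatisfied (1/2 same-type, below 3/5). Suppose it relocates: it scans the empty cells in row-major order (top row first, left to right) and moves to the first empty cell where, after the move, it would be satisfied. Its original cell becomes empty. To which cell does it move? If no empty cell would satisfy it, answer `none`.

Vacating (2,3). Empty cells in order:
  (2,4): 2/2 same-type → satisfied — stop here.

(2,4)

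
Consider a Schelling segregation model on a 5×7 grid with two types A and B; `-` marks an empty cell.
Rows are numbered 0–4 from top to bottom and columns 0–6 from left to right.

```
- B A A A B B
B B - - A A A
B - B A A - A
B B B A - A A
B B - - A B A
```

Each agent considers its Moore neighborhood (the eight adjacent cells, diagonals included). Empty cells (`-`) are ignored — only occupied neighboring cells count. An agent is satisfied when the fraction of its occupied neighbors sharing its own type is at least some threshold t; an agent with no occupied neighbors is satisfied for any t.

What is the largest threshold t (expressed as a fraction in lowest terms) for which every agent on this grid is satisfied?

Row 0: (0,1)B 2/3 · (0,2)A 1/3 · (0,3)A 3/3 · (0,4)A 3/4 · (0,5)B 1/5 · (0,6)B 1/3
Row 1: (1,0)B 3/3 · (1,1)B 4/5 · (1,4)A 5/6 · (1,5)A 5/7 · (1,6)A 2/4
Row 2: (2,0)B 4/4 · (2,2)B 3/5 · (2,3)A 3/5 · (2,4)A 5/5 · (2,6)A 4/4
Row 3: (3,0)B 4/4 · (3,1)B 6/6 · (3,2)B 3/5 · (3,3)A 3/5 · (3,5)A 5/6 · (3,6)A 3/4
Row 4: (4,0)B 3/3 · (4,1)B 4/4 · (4,4)A 2/3 · (4,5)B 0/4 · (4,6)A 2/3
The smallest same-type fraction is 0/4 at (4,5), which reduces to 0/1. Any threshold above that leaves this agent unsatisfied.

0/1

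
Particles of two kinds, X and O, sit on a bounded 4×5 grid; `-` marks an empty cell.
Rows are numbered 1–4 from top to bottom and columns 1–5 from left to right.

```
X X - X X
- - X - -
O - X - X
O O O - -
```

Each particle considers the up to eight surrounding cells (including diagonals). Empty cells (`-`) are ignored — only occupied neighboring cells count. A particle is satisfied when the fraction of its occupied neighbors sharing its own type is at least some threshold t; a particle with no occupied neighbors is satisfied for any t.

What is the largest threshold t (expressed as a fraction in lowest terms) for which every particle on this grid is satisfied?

(1,1)X 1/1
(1,2)X 2/2
(1,4)X 2/2
(1,5)X 1/1
(2,3)X 3/3
(3,1)O 2/2
(3,3)X 1/3
(3,5)X — no occupied neighbors
(4,1)O 2/2
(4,2)O 3/4
(4,3)O 1/2
The smallest same-type fraction is 1/3 at (3,3), which reduces to 1/3. Any threshold above that leaves this particle unsatisfied.

1/3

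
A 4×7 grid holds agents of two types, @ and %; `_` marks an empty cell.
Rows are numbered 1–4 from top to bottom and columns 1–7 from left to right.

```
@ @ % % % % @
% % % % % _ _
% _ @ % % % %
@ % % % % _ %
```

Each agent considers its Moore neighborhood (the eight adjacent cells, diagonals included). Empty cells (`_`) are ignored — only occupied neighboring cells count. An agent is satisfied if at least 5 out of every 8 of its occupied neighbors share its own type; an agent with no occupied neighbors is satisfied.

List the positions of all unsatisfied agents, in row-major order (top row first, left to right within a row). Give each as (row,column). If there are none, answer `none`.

(1,1), (1,2), (1,7), (2,1), (2,2), (3,3), (4,1), (4,2)

(1,1)@ 1/3 unhappy
(1,2)@ 1/5 unhappy
(1,3)% 4/5 ok
(1,4)% 5/5 ok
(1,5)% 4/4 ok
(1,6)% 2/3 ok
(1,7)@ 0/1 unhappy
(2,1)% 2/4 unhappy
(2,2)% 4/7 unhappy
(2,3)% 5/7 ok
(2,4)% 7/8 ok
(2,5)% 7/7 ok
(3,1)% 3/4 ok
(3,3)@ 0/7 unhappy
(3,4)% 7/8 ok
(3,5)% 6/6 ok
(3,6)% 5/5 ok
(3,7)% 2/2 ok
(4,1)@ 0/2 unhappy
(4,2)% 2/4 unhappy
(4,3)% 3/4 ok
(4,4)% 4/5 ok
(4,5)% 4/4 ok
(4,7)% 2/2 ok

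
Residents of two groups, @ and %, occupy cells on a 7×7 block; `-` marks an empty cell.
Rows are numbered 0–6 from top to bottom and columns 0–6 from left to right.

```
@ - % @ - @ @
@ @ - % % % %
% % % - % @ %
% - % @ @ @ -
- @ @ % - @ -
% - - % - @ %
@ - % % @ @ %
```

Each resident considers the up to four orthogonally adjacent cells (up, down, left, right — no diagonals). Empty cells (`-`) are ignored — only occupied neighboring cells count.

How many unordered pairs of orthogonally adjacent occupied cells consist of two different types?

Scan each occupied cell's neighbors to the right and below so each pair is counted once.
Row 0: @(0,0)–@(1,0)= %(0,2)–@(0,3)≠ @(0,3)–%(1,3)≠ @(0,5)–@(0,6)= @(0,5)–%(1,5)≠ @(0,6)–%(1,6)≠  → 4/6 unlike.
Row 1: @(1,0)–@(1,1)= @(1,0)–%(2,0)≠ @(1,1)–%(2,1)≠ %(1,3)–%(1,4)= %(1,4)–%(1,5)= %(1,4)–%(2,4)= %(1,5)–%(1,6)= %(1,5)–@(2,5)≠ %(1,6)–%(2,6)=  → 3/9 unlike.
Row 2: %(2,0)–%(2,1)= %(2,0)–%(3,0)= %(2,1)–%(2,2)= %(2,2)–%(3,2)= %(2,4)–@(2,5)≠ %(2,4)–@(3,4)≠ @(2,5)–%(2,6)≠ @(2,5)–@(3,5)=  → 3/8 unlike.
Row 3: %(3,2)–@(3,3)≠ %(3,2)–@(4,2)≠ @(3,3)–@(3,4)= @(3,3)–%(4,3)≠ @(3,4)–@(3,5)= @(3,5)–@(4,5)=  → 3/6 unlike.
Row 4: @(4,1)–@(4,2)= @(4,2)–%(4,3)≠ %(4,3)–%(5,3)= @(4,5)–@(5,5)=  → 1/4 unlike.
Row 5: %(5,0)–@(6,0)≠ %(5,3)–%(6,3)= @(5,5)–%(5,6)≠ @(5,5)–@(6,5)= %(5,6)–%(6,6)=  → 2/5 unlike.
Row 6: %(6,2)–%(6,3)= %(6,3)–@(6,4)≠ @(6,4)–@(6,5)= @(6,5)–%(6,6)≠  → 2/4 unlike.
Total adjacent occupied pairs: 42; unlike-type pairs: 18.

18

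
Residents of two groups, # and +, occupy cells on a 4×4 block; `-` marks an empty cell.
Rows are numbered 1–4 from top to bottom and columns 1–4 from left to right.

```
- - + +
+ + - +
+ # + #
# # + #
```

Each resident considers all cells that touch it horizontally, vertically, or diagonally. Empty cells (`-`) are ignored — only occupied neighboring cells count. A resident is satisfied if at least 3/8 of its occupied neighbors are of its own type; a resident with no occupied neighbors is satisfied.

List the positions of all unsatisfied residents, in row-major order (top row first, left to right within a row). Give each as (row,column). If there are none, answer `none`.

(3,2), (3,4), (4,3), (4,4)

Row 1: (1,3)+ 3/3 satisfied · (1,4)+ 2/2 satisfied
Row 2: (2,1)+ 2/3 satisfied · (2,2)+ 4/5 satisfied · (2,4)+ 3/4 satisfied
Row 3: (3,1)+ 2/5 satisfied · (3,2)# 2/7 not · (3,3)+ 3/7 satisfied · (3,4)# 1/4 not
Row 4: (4,1)# 2/3 satisfied · (4,2)# 2/5 satisfied · (4,3)+ 1/5 not · (4,4)# 1/3 not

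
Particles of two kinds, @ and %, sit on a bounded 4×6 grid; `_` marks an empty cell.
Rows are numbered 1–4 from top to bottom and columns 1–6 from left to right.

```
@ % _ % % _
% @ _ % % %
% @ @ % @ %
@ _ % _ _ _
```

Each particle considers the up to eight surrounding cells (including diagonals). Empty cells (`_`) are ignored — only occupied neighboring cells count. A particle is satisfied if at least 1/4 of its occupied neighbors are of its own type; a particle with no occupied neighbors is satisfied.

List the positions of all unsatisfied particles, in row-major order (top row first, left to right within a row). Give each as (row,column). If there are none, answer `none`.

(3,5)

(1,1)@ 1/3 satisfied
(1,2)% 1/3 satisfied
(1,4)% 3/3 satisfied
(1,5)% 4/4 satisfied
(2,1)% 2/5 satisfied
(2,2)@ 3/6 satisfied
(2,4)% 4/6 satisfied
(2,5)% 6/7 satisfied
(2,6)% 3/4 satisfied
(3,1)% 1/4 satisfied
(3,2)@ 3/6 satisfied
(3,3)@ 2/5 satisfied
(3,4)% 3/5 satisfied
(3,5)@ 0/5 not
(3,6)% 2/3 satisfied
(4,1)@ 1/2 satisfied
(4,3)% 1/3 satisfied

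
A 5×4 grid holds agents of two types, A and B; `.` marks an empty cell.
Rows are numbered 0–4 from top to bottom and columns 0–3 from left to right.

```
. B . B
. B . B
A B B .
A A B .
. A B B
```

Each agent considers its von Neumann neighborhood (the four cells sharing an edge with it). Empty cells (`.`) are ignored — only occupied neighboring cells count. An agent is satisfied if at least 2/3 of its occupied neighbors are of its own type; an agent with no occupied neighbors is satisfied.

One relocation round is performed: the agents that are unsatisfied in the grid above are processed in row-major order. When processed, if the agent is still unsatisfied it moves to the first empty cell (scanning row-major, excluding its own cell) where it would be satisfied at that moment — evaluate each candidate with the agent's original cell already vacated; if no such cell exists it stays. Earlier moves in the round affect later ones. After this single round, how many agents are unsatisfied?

1

Initially unsatisfied (in order): (2,0), (2,1), (3,1), (4,1).
  (2,0) → (4,0).
  (2,1): now satisfied by earlier moves; stays.
  (3,1): no empty cell satisfies it; stays.
  (4,1): now satisfied by earlier moves; stays.
Resulting grid:
. B . B
. B . B
. B B .
A A B .
A A B B
Unsatisfied now: (3,1).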